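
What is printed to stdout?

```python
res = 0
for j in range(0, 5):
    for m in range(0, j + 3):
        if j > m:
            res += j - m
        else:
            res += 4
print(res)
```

80

j=0,m=0: not 0>0, res = 0+4 = 4
j=0,m=1: not 0>1, res = 4+4 = 8
j=0,m=2: not 0>2, res = 8+4 = 12
j=1,m=0: 1>0, res = 12+1 = 13
j=1,m=1: not 1>1, res = 13+4 = 17
j=1,m=2: not 1>2, res = 17+4 = 21
j=1,m=3: not 1>3, res = 21+4 = 25
j=2,m=0: 2>0, res = 25+2 = 27
j=2,m=1: 2>1, res = 27+1 = 28
j=2,m=2: not 2>2, res = 28+4 = 32
j=2,m=3: not 2>3, res = 32+4 = 36
j=2,m=4: not 2>4, res = 36+4 = 40
j=3,m=0: 3>0, res = 40+3 = 43
j=3,m=1: 3>1, res = 43+2 = 45
j=3,m=2: 3>2, res = 45+1 = 46
j=3,m=3: not 3>3, res = 46+4 = 50
j=3,m=4: not 3>4, res = 50+4 = 54
j=3,m=5: not 3>5, res = 54+4 = 58
j=4,m=0: 4>0, res = 58+4 = 62
j=4,m=1: 4>1, res = 62+3 = 65
j=4,m=2: 4>2, res = 65+2 = 67
j=4,m=3: 4>3, res = 67+1 = 68
j=4,m=4: not 4>4, res = 68+4 = 72
j=4,m=5: not 4>5, res = 72+4 = 76
j=4,m=6: not 4>6, res = 76+4 = 80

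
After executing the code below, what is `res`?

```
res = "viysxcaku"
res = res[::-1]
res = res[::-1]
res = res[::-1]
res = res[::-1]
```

'viysxcaku'

reverse → 'ukacxsyiv'
reverse → 'viysxcaku'
reverse → 'ukacxsyiv'
reverse → 'viysxcaku'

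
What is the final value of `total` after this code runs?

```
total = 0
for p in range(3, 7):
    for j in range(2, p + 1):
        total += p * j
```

241

p=3,j=2: total = 0+6 = 6
p=3,j=3: total = 6+9 = 15
p=4,j=2: total = 15+8 = 23
p=4,j=3: total = 23+12 = 35
p=4,j=4: total = 35+16 = 51
p=5,j=2: total = 51+10 = 61
p=5,j=3: total = 61+15 = 76
p=5,j=4: total = 76+20 = 96
p=5,j=5: total = 96+25 = 121
p=6,j=2: total = 121+12 = 133
p=6,j=3: total = 133+18 = 151
p=6,j=4: total = 151+24 = 175
p=6,j=5: total = 175+30 = 205
p=6,j=6: total = 205+36 = 241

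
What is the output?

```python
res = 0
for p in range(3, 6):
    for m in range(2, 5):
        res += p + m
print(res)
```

63

p=3,m=2: res = 0+5 = 5
p=3,m=3: res = 5+6 = 11
p=3,m=4: res = 11+7 = 18
p=4,m=2: res = 18+6 = 24
p=4,m=3: res = 24+7 = 31
p=4,m=4: res = 31+8 = 39
p=5,m=2: res = 39+7 = 46
p=5,m=3: res = 46+8 = 54
p=5,m=4: res = 54+9 = 63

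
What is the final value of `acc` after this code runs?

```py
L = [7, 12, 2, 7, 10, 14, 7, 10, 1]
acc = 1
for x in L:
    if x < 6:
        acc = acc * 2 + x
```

9

x=7: not <6
x=12: not <6
x=2: <6, acc = 1*2+2 = 4
x=7: not <6
x=10: not <6
x=14: not <6
x=7: not <6
x=10: not <6
x=1: <6, acc = 4*2+1 = 9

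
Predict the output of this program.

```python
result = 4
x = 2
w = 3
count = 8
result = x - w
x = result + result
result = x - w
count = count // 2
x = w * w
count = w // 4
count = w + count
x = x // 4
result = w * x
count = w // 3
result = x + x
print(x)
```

result = 2-3 = -1
x = (-1)+(-1) = -2
result = (-2)-3 = -5
count = 8//2 = 4
x = 3*3 = 9
count = 3//4 = 0
count = 3+0 = 3
x = 9//4 = 2
result = 3*2 = 6
count = 3//3 = 1
result = 2+2 = 4

2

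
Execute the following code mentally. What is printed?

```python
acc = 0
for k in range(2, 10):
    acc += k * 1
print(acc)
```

44

k=2: acc = 0+2*1 = 2
k=3: acc = 2+3*1 = 5
k=4: acc = 5+4*1 = 9
k=5: acc = 9+5*1 = 14
k=6: acc = 14+6*1 = 20
k=7: acc = 20+7*1 = 27
k=8: acc = 27+8*1 = 35
k=9: acc = 35+9*1 = 44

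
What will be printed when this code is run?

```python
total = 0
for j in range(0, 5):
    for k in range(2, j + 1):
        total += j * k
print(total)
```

j=2,k=2: total = 0+4 = 4
j=3,k=2: total = 4+6 = 10
j=3,k=3: total = 10+9 = 19
j=4,k=2: total = 19+8 = 27
j=4,k=3: total = 27+12 = 39
j=4,k=4: total = 39+16 = 55

55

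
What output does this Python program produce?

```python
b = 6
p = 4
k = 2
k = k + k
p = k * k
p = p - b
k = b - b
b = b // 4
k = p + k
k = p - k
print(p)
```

k = 2+2 = 4
p = 4*4 = 16
p = 16-6 = 10
k = 6-6 = 0
b = 6//4 = 1
k = 10+0 = 10
k = 10-10 = 0

10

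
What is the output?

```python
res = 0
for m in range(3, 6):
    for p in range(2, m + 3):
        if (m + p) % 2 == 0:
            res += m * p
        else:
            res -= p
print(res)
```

121

m=3,p=2: odd sum, res = 0-2 = -2
m=3,p=3: even sum, res = (-2)+9 = 7
m=3,p=4: odd sum, res = 7-4 = 3
m=3,p=5: even sum, res = 3+15 = 18
m=4,p=2: even sum, res = 18+8 = 26
m=4,p=3: odd sum, res = 26-3 = 23
m=4,p=4: even sum, res = 23+16 = 39
m=4,p=5: odd sum, res = 39-5 = 34
m=4,p=6: even sum, res = 34+24 = 58
m=5,p=2: odd sum, res = 58-2 = 56
m=5,p=3: even sum, res = 56+15 = 71
m=5,p=4: odd sum, res = 71-4 = 67
m=5,p=5: even sum, res = 67+25 = 92
m=5,p=6: odd sum, res = 92-6 = 86
m=5,p=7: even sum, res = 86+35 = 121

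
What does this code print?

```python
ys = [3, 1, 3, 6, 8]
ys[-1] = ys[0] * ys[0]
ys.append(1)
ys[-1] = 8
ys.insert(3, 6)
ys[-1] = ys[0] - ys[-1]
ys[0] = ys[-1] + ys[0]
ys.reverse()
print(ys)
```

ys[-1] = ys[0]*ys[0] = 3*3 = 9 → [3, 1, 3, 6, 9]
append 1 → [3, 1, 3, 6, 9, 1]
ys[-1] = 8 → [3, 1, 3, 6, 9, 8]
insert 6 at 3 → [3, 1, 3, 6, 6, 9, 8]
ys[-1] = ys[0]-ys[-1] = 3-8 = -5 → [3, 1, 3, 6, 6, 9, -5]
ys[0] = ys[-1]+ys[0] = (-5)+3 = -2 → [-2, 1, 3, 6, 6, 9, -5]
reverse → [-5, 9, 6, 6, 3, 1, -2]

[-5, 9, 6, 6, 3, 1, -2]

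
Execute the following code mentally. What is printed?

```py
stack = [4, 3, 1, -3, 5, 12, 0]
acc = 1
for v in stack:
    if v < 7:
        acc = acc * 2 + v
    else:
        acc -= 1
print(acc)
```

244

v=4: <7, acc = 1*2+4 = 6
v=3: <7, acc = 6*2+3 = 15
v=1: <7, acc = 15*2+1 = 31
v=-3: <7, acc = 31*2+(-3) = 59
v=5: <7, acc = 59*2+5 = 123
v=12: not <7, acc = 123-1 = 122
v=0: <7, acc = 122*2+0 = 244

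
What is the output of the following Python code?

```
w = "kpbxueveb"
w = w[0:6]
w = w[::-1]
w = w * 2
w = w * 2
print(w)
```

slice [0:6] → 'kpbxue'
reverse → 'euxbpk'
repeat ×2 → 'euxbpkeuxbpk'
repeat ×2 → 'euxbpkeuxbpkeuxbpkeuxbpk'

euxbpkeuxbpkeuxbpkeuxbpk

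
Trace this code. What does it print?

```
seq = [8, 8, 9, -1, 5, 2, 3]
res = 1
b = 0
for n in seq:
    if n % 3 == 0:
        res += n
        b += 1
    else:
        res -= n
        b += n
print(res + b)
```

15

n=8: not %3==0, res = 1-8 = -7; b=8
n=8: not %3==0, res = (-7)-8 = -15; b=16
n=9: %3==0, res = (-15)+9 = -6; b=17
n=-1: not %3==0, res = (-6)-(-1) = -5; b=16
n=5: not %3==0, res = (-5)-5 = -10; b=21
n=2: not %3==0, res = (-10)-2 = -12; b=23
n=3: %3==0, res = (-12)+3 = -9; b=24
res+b = (-9)+24 = 15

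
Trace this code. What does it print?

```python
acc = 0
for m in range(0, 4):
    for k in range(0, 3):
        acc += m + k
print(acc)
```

30

m=0,k=0: acc = 0+0 = 0
m=0,k=1: acc = 0+1 = 1
m=0,k=2: acc = 1+2 = 3
m=1,k=0: acc = 3+1 = 4
m=1,k=1: acc = 4+2 = 6
m=1,k=2: acc = 6+3 = 9
m=2,k=0: acc = 9+2 = 11
m=2,k=1: acc = 11+3 = 14
m=2,k=2: acc = 14+4 = 18
m=3,k=0: acc = 18+3 = 21
m=3,k=1: acc = 21+4 = 25
m=3,k=2: acc = 25+5 = 30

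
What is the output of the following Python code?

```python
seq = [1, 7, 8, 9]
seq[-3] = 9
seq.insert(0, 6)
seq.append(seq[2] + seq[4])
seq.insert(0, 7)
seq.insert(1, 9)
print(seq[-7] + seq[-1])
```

27

seq[-3] = 9 → [1, 9, 8, 9]
insert 6 at 0 → [6, 1, 9, 8, 9]
append seq[2]+seq[4] = 9+9 = 18 → [6, 1, 9, 8, 9, 18]
insert 7 at 0 → [7, 6, 1, 9, 8, 9, 18]
insert 9 at 1 → [7, 9, 6, 1, 9, 8, 9, 18]
seq[-7]+seq[-1] = 9+18 = 27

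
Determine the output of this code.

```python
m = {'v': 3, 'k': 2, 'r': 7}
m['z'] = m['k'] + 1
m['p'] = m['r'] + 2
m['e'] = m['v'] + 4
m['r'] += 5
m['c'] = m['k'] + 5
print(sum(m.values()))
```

m['z'] = m['k']+1 = 3 → {'v': 3, 'k': 2, 'r': 7, 'z': 3}
m['p'] = m['r']+2 = 9 → {'v': 3, 'k': 2, 'r': 7, 'z': 3, 'p': 9}
m['e'] = m['v']+4 = 7 → {'v': 3, 'k': 2, 'r': 7, 'z': 3, 'p': 9, 'e': 7}
m['r'] = 7+5 = 12 → {'v': 3, 'k': 2, 'r': 12, 'z': 3, 'p': 9, 'e': 7}
m['c'] = m['k']+5 = 7 → {'v': 3, 'k': 2, 'r': 12, 'z': 3, 'p': 9, 'e': 7, 'c': 7}
sum of values = 43

43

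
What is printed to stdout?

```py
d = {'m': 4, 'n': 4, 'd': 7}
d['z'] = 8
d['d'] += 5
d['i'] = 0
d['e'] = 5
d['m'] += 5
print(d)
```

{'m': 9, 'n': 4, 'd': 12, 'z': 8, 'i': 0, 'e': 5}

d['z'] = 8 → {'m': 4, 'n': 4, 'd': 7, 'z': 8}
d['d'] = 7+5 = 12 → {'m': 4, 'n': 4, 'd': 12, 'z': 8}
d['i'] = 0 → {'m': 4, 'n': 4, 'd': 12, 'z': 8, 'i': 0}
d['e'] = 5 → {'m': 4, 'n': 4, 'd': 12, 'z': 8, 'i': 0, 'e': 5}
d['m'] = 4+5 = 9 → {'m': 9, 'n': 4, 'd': 12, 'z': 8, 'i': 0, 'e': 5}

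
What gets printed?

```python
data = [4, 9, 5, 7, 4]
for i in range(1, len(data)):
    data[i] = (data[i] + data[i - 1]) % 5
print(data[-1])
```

4

i=1: data[1] = (9+4)%5 = 3 → [4, 3, 5, 7, 4]
i=2: data[2] = (5+3)%5 = 3 → [4, 3, 3, 7, 4]
i=3: data[3] = (7+3)%5 = 0 → [4, 3, 3, 0, 4]
i=4: data[4] = (4+0)%5 = 4 → [4, 3, 3, 0, 4]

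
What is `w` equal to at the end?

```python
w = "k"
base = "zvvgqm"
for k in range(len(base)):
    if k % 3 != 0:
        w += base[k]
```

'kvvqm'

k=0: skip
k=1: add 'v' → 'kv'
k=2: add 'v' → 'kvv'
k=3: skip
k=4: add 'q' → 'kvvq'
k=5: add 'm' → 'kvvqm'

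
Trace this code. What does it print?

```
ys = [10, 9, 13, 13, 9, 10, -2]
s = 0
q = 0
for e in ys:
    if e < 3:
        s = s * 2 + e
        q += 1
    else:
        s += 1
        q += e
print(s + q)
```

e=10: not <3, s = 0+1 = 1; q=10
e=9: not <3, s = 1+1 = 2; q=19
e=13: not <3, s = 2+1 = 3; q=32
e=13: not <3, s = 3+1 = 4; q=45
e=9: not <3, s = 4+1 = 5; q=54
e=10: not <3, s = 5+1 = 6; q=64
e=-2: <3, s = 6*2+(-2) = 10; q=65
s+q = 10+65 = 75

75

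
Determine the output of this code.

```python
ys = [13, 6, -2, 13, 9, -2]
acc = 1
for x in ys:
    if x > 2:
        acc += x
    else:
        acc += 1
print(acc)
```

x=13: >2, acc = 1+13 = 14
x=6: >2, acc = 14+6 = 20
x=-2: not >2, acc = 20+1 = 21
x=13: >2, acc = 21+13 = 34
x=9: >2, acc = 34+9 = 43
x=-2: not >2, acc = 43+1 = 44

44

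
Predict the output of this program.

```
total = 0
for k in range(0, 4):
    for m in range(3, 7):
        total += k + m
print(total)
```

k=0,m=3: total = 0+3 = 3
k=0,m=4: total = 3+4 = 7
k=0,m=5: total = 7+5 = 12
k=0,m=6: total = 12+6 = 18
k=1,m=3: total = 18+4 = 22
k=1,m=4: total = 22+5 = 27
k=1,m=5: total = 27+6 = 33
k=1,m=6: total = 33+7 = 40
k=2,m=3: total = 40+5 = 45
k=2,m=4: total = 45+6 = 51
k=2,m=5: total = 51+7 = 58
k=2,m=6: total = 58+8 = 66
k=3,m=3: total = 66+6 = 72
k=3,m=4: total = 72+7 = 79
k=3,m=5: total = 79+8 = 87
k=3,m=6: total = 87+9 = 96

96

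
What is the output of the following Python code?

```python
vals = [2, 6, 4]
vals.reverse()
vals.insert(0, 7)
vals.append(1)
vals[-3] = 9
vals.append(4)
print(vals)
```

[7, 4, 9, 2, 1, 4]

reverse → [4, 6, 2]
insert 7 at 0 → [7, 4, 6, 2]
append 1 → [7, 4, 6, 2, 1]
vals[-3] = 9 → [7, 4, 9, 2, 1]
append 4 → [7, 4, 9, 2, 1, 4]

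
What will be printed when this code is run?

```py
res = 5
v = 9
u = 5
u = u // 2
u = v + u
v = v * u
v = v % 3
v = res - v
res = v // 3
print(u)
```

11

u = 5//2 = 2
u = 9+2 = 11
v = 9*11 = 99
v = 99%3 = 0
v = 5-0 = 5
res = 5//3 = 1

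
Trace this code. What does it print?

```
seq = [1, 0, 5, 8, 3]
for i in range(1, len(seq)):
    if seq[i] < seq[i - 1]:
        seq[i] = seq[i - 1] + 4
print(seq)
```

[1, 5, 5, 8, 12]

i=1: 0<1, seq[1] = 1+4 = 5 → [1, 5, 5, 8, 3]
i=2: 5>=5, unchanged → [1, 5, 5, 8, 3]
i=3: 8>=5, unchanged → [1, 5, 5, 8, 3]
i=4: 3<8, seq[4] = 8+4 = 12 → [1, 5, 5, 8, 12]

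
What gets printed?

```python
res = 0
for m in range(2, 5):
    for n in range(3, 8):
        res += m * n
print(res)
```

225

m=2,n=3: res = 0+6 = 6
m=2,n=4: res = 6+8 = 14
m=2,n=5: res = 14+10 = 24
m=2,n=6: res = 24+12 = 36
m=2,n=7: res = 36+14 = 50
m=3,n=3: res = 50+9 = 59
m=3,n=4: res = 59+12 = 71
m=3,n=5: res = 71+15 = 86
m=3,n=6: res = 86+18 = 104
m=3,n=7: res = 104+21 = 125
m=4,n=3: res = 125+12 = 137
m=4,n=4: res = 137+16 = 153
m=4,n=5: res = 153+20 = 173
m=4,n=6: res = 173+24 = 197
m=4,n=7: res = 197+28 = 225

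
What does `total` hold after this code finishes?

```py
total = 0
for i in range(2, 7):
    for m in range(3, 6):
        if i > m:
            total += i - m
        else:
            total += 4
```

i=2,m=3: not 2>3, total = 0+4 = 4
i=2,m=4: not 2>4, total = 4+4 = 8
i=2,m=5: not 2>5, total = 8+4 = 12
i=3,m=3: not 3>3, total = 12+4 = 16
i=3,m=4: not 3>4, total = 16+4 = 20
i=3,m=5: not 3>5, total = 20+4 = 24
i=4,m=3: 4>3, total = 24+1 = 25
i=4,m=4: not 4>4, total = 25+4 = 29
i=4,m=5: not 4>5, total = 29+4 = 33
i=5,m=3: 5>3, total = 33+2 = 35
i=5,m=4: 5>4, total = 35+1 = 36
i=5,m=5: not 5>5, total = 36+4 = 40
i=6,m=3: 6>3, total = 40+3 = 43
i=6,m=4: 6>4, total = 43+2 = 45
i=6,m=5: 6>5, total = 45+1 = 46

46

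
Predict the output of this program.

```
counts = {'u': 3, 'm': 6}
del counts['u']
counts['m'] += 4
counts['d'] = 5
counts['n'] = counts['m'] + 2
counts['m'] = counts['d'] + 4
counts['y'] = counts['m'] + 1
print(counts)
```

del 'u' → {'m': 6}
counts['m'] = 6+4 = 10 → {'m': 10}
counts['d'] = 5 → {'m': 10, 'd': 5}
counts['n'] = counts['m']+2 = 12 → {'m': 10, 'd': 5, 'n': 12}
counts['m'] = counts['d']+4 = 9 → {'m': 9, 'd': 5, 'n': 12}
counts['y'] = counts['m']+1 = 10 → {'m': 9, 'd': 5, 'n': 12, 'y': 10}

{'m': 9, 'd': 5, 'n': 12, 'y': 10}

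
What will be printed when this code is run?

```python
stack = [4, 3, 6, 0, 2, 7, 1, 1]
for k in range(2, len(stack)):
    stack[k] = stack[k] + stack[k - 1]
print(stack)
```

k=2: stack[2] = 6+3 = 9 → [4, 3, 9, 0, 2, 7, 1, 1]
k=3: stack[3] = 0+9 = 9 → [4, 3, 9, 9, 2, 7, 1, 1]
k=4: stack[4] = 2+9 = 11 → [4, 3, 9, 9, 11, 7, 1, 1]
k=5: stack[5] = 7+11 = 18 → [4, 3, 9, 9, 11, 18, 1, 1]
k=6: stack[6] = 1+18 = 19 → [4, 3, 9, 9, 11, 18, 19, 1]
k=7: stack[7] = 1+19 = 20 → [4, 3, 9, 9, 11, 18, 19, 20]

[4, 3, 9, 9, 11, 18, 19, 20]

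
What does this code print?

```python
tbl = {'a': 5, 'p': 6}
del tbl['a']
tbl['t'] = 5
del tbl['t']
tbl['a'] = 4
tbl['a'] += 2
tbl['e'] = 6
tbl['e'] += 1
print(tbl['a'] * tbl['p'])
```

36

del 'a' → {'p': 6}
tbl['t'] = 5 → {'p': 6, 't': 5}
del 't' → {'p': 6}
tbl['a'] = 4 → {'p': 6, 'a': 4}
tbl['a'] = 4+2 = 6 → {'p': 6, 'a': 6}
tbl['e'] = 6 → {'p': 6, 'a': 6, 'e': 6}
tbl['e'] = 6+1 = 7 → {'p': 6, 'a': 6, 'e': 7}
tbl['a']*tbl['p'] = 6*6 = 36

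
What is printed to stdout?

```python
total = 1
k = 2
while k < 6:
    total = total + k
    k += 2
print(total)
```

7

k=2: total = 1+2 = 3
k=4: total = 3+4 = 7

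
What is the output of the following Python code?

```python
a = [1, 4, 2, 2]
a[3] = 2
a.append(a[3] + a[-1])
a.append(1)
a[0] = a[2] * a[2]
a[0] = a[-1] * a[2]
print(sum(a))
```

a[3] = 2 → [1, 4, 2, 2]
append a[3]+a[-1] = 2+2 = 4 → [1, 4, 2, 2, 4]
append 1 → [1, 4, 2, 2, 4, 1]
a[0] = a[2]*a[2] = 2*2 = 4 → [4, 4, 2, 2, 4, 1]
a[0] = a[-1]*a[2] = 1*2 = 2 → [2, 4, 2, 2, 4, 1]
sum = 15

15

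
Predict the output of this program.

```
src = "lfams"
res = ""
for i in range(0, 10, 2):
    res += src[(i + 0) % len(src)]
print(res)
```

i=0: add src[0]='l' → 'l'
i=2: add src[2]='a' → 'la'
i=4: add src[4]='s' → 'las'
i=6: add src[1]='f' → 'lasf'
i=8: add src[3]='m' → 'lasfm'

lasfm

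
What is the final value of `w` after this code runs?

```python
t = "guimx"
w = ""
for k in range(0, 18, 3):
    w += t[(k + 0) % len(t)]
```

'gmuxig'

k=0: add t[0]='g' → 'g'
k=3: add t[3]='m' → 'gm'
k=6: add t[1]='u' → 'gmu'
k=9: add t[4]='x' → 'gmux'
k=12: add t[2]='i' → 'gmuxi'
k=15: add t[0]='g' → 'gmuxig'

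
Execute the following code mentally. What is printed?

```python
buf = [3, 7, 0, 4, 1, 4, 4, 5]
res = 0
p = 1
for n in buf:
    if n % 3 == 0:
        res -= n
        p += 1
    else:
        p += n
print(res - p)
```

n=3: %3==0, res = 0-3 = -3; p=2
n=7: not %3==0; p=9
n=0: %3==0, res = (-3)-0 = -3; p=10
n=4: not %3==0; p=14
n=1: not %3==0; p=15
n=4: not %3==0; p=19
n=4: not %3==0; p=23
n=5: not %3==0; p=28
res-p = (-3)-28 = -31

-31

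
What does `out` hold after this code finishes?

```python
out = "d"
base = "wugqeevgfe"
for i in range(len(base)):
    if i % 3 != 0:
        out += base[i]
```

'dugeegf'

i=0: skip
i=1: add 'u' → 'du'
i=2: add 'g' → 'dug'
i=3: skip
i=4: add 'e' → 'duge'
i=5: add 'e' → 'dugee'
i=6: skip
i=7: add 'g' → 'dugeeg'
i=8: add 'f' → 'dugeegf'
i=9: skip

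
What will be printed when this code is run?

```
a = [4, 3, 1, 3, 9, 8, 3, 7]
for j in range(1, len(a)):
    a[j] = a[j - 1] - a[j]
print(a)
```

j=1: a[1] = 4-3 = 1 → [4, 1, 1, 3, 9, 8, 3, 7]
j=2: a[2] = 1-1 = 0 → [4, 1, 0, 3, 9, 8, 3, 7]
j=3: a[3] = 0-3 = -3 → [4, 1, 0, -3, 9, 8, 3, 7]
j=4: a[4] = (-3)-9 = -12 → [4, 1, 0, -3, -12, 8, 3, 7]
j=5: a[5] = (-12)-8 = -20 → [4, 1, 0, -3, -12, -20, 3, 7]
j=6: a[6] = (-20)-3 = -23 → [4, 1, 0, -3, -12, -20, -23, 7]
j=7: a[7] = (-23)-7 = -30 → [4, 1, 0, -3, -12, -20, -23, -30]

[4, 1, 0, -3, -12, -20, -23, -30]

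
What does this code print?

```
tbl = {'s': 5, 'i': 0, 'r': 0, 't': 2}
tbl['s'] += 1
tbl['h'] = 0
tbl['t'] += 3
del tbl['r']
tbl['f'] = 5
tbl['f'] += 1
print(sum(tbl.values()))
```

tbl['s'] = 5+1 = 6 → {'s': 6, 'i': 0, 'r': 0, 't': 2}
tbl['h'] = 0 → {'s': 6, 'i': 0, 'r': 0, 't': 2, 'h': 0}
tbl['t'] = 2+3 = 5 → {'s': 6, 'i': 0, 'r': 0, 't': 5, 'h': 0}
del 'r' → {'s': 6, 'i': 0, 't': 5, 'h': 0}
tbl['f'] = 5 → {'s': 6, 'i': 0, 't': 5, 'h': 0, 'f': 5}
tbl['f'] = 5+1 = 6 → {'s': 6, 'i': 0, 't': 5, 'h': 0, 'f': 6}
sum of values = 17

17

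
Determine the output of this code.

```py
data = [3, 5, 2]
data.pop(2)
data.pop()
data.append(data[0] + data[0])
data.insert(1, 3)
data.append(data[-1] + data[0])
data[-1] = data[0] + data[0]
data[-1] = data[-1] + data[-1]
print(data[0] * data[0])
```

9

pop(2) removes 2 → [3, 5]
pop() removes 5 → [3]
append data[0]+data[0] = 3+3 = 6 → [3, 6]
insert 3 at 1 → [3, 3, 6]
append data[-1]+data[0] = 6+3 = 9 → [3, 3, 6, 9]
data[-1] = data[0]+data[0] = 3+3 = 6 → [3, 3, 6, 6]
data[-1] = data[-1]+data[-1] = 6+6 = 12 → [3, 3, 6, 12]
data[0]*data[0] = 3*3 = 9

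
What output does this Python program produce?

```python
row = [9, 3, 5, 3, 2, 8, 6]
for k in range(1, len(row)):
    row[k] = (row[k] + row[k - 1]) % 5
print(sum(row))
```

k=1: row[1] = (3+9)%5 = 2 → [9, 2, 5, 3, 2, 8, 6]
k=2: row[2] = (5+2)%5 = 2 → [9, 2, 2, 3, 2, 8, 6]
k=3: row[3] = (3+2)%5 = 0 → [9, 2, 2, 0, 2, 8, 6]
k=4: row[4] = (2+0)%5 = 2 → [9, 2, 2, 0, 2, 8, 6]
k=5: row[5] = (8+2)%5 = 0 → [9, 2, 2, 0, 2, 0, 6]
k=6: row[6] = (6+0)%5 = 1 → [9, 2, 2, 0, 2, 0, 1]
sum = 16

16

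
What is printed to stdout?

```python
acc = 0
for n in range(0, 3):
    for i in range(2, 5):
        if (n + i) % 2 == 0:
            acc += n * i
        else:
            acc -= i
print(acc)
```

n=0,i=2: even sum, acc = 0+0 = 0
n=0,i=3: odd sum, acc = 0-3 = -3
n=0,i=4: even sum, acc = (-3)+0 = -3
n=1,i=2: odd sum, acc = (-3)-2 = -5
n=1,i=3: even sum, acc = (-5)+3 = -2
n=1,i=4: odd sum, acc = (-2)-4 = -6
n=2,i=2: even sum, acc = (-6)+4 = -2
n=2,i=3: odd sum, acc = (-2)-3 = -5
n=2,i=4: even sum, acc = (-5)+8 = 3

3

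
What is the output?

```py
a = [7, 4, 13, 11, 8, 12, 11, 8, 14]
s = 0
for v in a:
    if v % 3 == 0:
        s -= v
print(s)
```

-12

v=7: not %3==0
v=4: not %3==0
v=13: not %3==0
v=11: not %3==0
v=8: not %3==0
v=12: %3==0, s = 0-12 = -12
v=11: not %3==0
v=8: not %3==0
v=14: not %3==0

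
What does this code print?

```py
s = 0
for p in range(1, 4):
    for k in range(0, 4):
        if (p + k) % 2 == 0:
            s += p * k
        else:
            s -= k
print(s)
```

p=1,k=0: odd sum, s = 0-0 = 0
p=1,k=1: even sum, s = 0+1 = 1
p=1,k=2: odd sum, s = 1-2 = -1
p=1,k=3: even sum, s = (-1)+3 = 2
p=2,k=0: even sum, s = 2+0 = 2
p=2,k=1: odd sum, s = 2-1 = 1
p=2,k=2: even sum, s = 1+4 = 5
p=2,k=3: odd sum, s = 5-3 = 2
p=3,k=0: odd sum, s = 2-0 = 2
p=3,k=1: even sum, s = 2+3 = 5
p=3,k=2: odd sum, s = 5-2 = 3
p=3,k=3: even sum, s = 3+9 = 12

12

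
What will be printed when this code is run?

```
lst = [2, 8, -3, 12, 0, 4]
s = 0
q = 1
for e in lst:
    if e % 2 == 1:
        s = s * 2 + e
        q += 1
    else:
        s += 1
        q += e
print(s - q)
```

e=2: not odd, s = 0+1 = 1; q=3
e=8: not odd, s = 1+1 = 2; q=11
e=-3: odd, s = 2*2+(-3) = 1; q=12
e=12: not odd, s = 1+1 = 2; q=24
e=0: not odd, s = 2+1 = 3; q=24
e=4: not odd, s = 3+1 = 4; q=28
s-q = 4-28 = -24

-24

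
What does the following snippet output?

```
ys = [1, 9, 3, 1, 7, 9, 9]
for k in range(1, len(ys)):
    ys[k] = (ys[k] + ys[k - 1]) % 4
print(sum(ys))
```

12

k=1: ys[1] = (9+1)%4 = 2 → [1, 2, 3, 1, 7, 9, 9]
k=2: ys[2] = (3+2)%4 = 1 → [1, 2, 1, 1, 7, 9, 9]
k=3: ys[3] = (1+1)%4 = 2 → [1, 2, 1, 2, 7, 9, 9]
k=4: ys[4] = (7+2)%4 = 1 → [1, 2, 1, 2, 1, 9, 9]
k=5: ys[5] = (9+1)%4 = 2 → [1, 2, 1, 2, 1, 2, 9]
k=6: ys[6] = (9+2)%4 = 3 → [1, 2, 1, 2, 1, 2, 3]
sum = 12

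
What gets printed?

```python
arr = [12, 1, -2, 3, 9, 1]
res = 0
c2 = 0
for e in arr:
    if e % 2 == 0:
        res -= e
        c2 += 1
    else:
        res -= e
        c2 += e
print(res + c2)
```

e=12: even, res = 0-12 = -12; c2=1
e=1: not even, res = (-12)-1 = -13; c2=2
e=-2: even, res = (-13)-(-2) = -11; c2=3
e=3: not even, res = (-11)-3 = -14; c2=6
e=9: not even, res = (-14)-9 = -23; c2=15
e=1: not even, res = (-23)-1 = -24; c2=16
res+c2 = (-24)+16 = -8

-8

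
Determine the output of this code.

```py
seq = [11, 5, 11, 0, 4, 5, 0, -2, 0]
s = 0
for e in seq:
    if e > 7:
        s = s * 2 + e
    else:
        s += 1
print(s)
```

e=11: >7, s = 0*2+11 = 11
e=5: not >7, s = 11+1 = 12
e=11: >7, s = 12*2+11 = 35
e=0: not >7, s = 35+1 = 36
e=4: not >7, s = 36+1 = 37
e=5: not >7, s = 37+1 = 38
e=0: not >7, s = 38+1 = 39
e=-2: not >7, s = 39+1 = 40
e=0: not >7, s = 40+1 = 41

41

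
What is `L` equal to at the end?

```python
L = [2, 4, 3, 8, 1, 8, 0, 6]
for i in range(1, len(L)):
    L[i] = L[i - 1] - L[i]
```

i=1: L[1] = 2-4 = -2 → [2, -2, 3, 8, 1, 8, 0, 6]
i=2: L[2] = (-2)-3 = -5 → [2, -2, -5, 8, 1, 8, 0, 6]
i=3: L[3] = (-5)-8 = -13 → [2, -2, -5, -13, 1, 8, 0, 6]
i=4: L[4] = (-13)-1 = -14 → [2, -2, -5, -13, -14, 8, 0, 6]
i=5: L[5] = (-14)-8 = -22 → [2, -2, -5, -13, -14, -22, 0, 6]
i=6: L[6] = (-22)-0 = -22 → [2, -2, -5, -13, -14, -22, -22, 6]
i=7: L[7] = (-22)-6 = -28 → [2, -2, -5, -13, -14, -22, -22, -28]

[2, -2, -5, -13, -14, -22, -22, -28]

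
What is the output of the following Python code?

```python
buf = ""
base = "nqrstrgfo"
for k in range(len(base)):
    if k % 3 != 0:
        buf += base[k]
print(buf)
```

k=0: skip
k=1: add 'q' → 'q'
k=2: add 'r' → 'qr'
k=3: skip
k=4: add 't' → 'qrt'
k=5: add 'r' → 'qrtr'
k=6: skip
k=7: add 'f' → 'qrtrf'
k=8: add 'o' → 'qrtrfo'

qrtrfo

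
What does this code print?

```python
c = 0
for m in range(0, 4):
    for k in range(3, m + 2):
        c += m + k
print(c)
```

m=2,k=3: c = 0+5 = 5
m=3,k=3: c = 5+6 = 11
m=3,k=4: c = 11+7 = 18

18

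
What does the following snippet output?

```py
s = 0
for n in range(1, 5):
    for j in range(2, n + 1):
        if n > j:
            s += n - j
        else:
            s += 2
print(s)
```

10

n=2,j=2: not 2>2, s = 0+2 = 2
n=3,j=2: 3>2, s = 2+1 = 3
n=3,j=3: not 3>3, s = 3+2 = 5
n=4,j=2: 4>2, s = 5+2 = 7
n=4,j=3: 4>3, s = 7+1 = 8
n=4,j=4: not 4>4, s = 8+2 = 10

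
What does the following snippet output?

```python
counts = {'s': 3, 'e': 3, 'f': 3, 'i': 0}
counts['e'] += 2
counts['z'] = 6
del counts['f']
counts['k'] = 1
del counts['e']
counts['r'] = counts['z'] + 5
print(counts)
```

counts['e'] = 3+2 = 5 → {'s': 3, 'e': 5, 'f': 3, 'i': 0}
counts['z'] = 6 → {'s': 3, 'e': 5, 'f': 3, 'i': 0, 'z': 6}
del 'f' → {'s': 3, 'e': 5, 'i': 0, 'z': 6}
counts['k'] = 1 → {'s': 3, 'e': 5, 'i': 0, 'z': 6, 'k': 1}
del 'e' → {'s': 3, 'i': 0, 'z': 6, 'k': 1}
counts['r'] = counts['z']+5 = 11 → {'s': 3, 'i': 0, 'z': 6, 'k': 1, 'r': 11}

{'s': 3, 'i': 0, 'z': 6, 'k': 1, 'r': 11}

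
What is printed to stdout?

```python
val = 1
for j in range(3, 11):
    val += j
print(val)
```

j=3: val = 1+3 = 4
j=4: val = 4+4 = 8
j=5: val = 8+5 = 13
j=6: val = 13+6 = 19
j=7: val = 19+7 = 26
j=8: val = 26+8 = 34
j=9: val = 34+9 = 43
j=10: val = 43+10 = 53

53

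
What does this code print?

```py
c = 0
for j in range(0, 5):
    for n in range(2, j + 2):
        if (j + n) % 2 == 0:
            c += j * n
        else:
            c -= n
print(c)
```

18

j=1,n=2: odd sum, c = 0-2 = -2
j=2,n=2: even sum, c = (-2)+4 = 2
j=2,n=3: odd sum, c = 2-3 = -1
j=3,n=2: odd sum, c = (-1)-2 = -3
j=3,n=3: even sum, c = (-3)+9 = 6
j=3,n=4: odd sum, c = 6-4 = 2
j=4,n=2: even sum, c = 2+8 = 10
j=4,n=3: odd sum, c = 10-3 = 7
j=4,n=4: even sum, c = 7+16 = 23
j=4,n=5: odd sum, c = 23-5 = 18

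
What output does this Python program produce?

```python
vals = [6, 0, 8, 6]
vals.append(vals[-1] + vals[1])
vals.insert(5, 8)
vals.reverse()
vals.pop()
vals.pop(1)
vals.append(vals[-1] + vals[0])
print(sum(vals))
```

append vals[-1]+vals[1] = 6+0 = 6 → [6, 0, 8, 6, 6]
insert 8 at 5 → [6, 0, 8, 6, 6, 8]
reverse → [8, 6, 6, 8, 0, 6]
pop() removes 6 → [8, 6, 6, 8, 0]
pop(1) removes 6 → [8, 6, 8, 0]
append vals[-1]+vals[0] = 0+8 = 8 → [8, 6, 8, 0, 8]
sum = 30

30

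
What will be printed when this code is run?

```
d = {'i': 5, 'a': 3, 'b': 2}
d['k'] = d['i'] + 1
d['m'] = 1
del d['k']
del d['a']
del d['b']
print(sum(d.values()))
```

6

d['k'] = d['i']+1 = 6 → {'i': 5, 'a': 3, 'b': 2, 'k': 6}
d['m'] = 1 → {'i': 5, 'a': 3, 'b': 2, 'k': 6, 'm': 1}
del 'k' → {'i': 5, 'a': 3, 'b': 2, 'm': 1}
del 'a' → {'i': 5, 'b': 2, 'm': 1}
del 'b' → {'i': 5, 'm': 1}
sum of values = 6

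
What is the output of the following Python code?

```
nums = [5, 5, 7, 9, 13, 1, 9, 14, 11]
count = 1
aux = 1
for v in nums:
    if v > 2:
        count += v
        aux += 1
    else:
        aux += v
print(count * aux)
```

v=5: >2, count = 1+5 = 6; aux=2
v=5: >2, count = 6+5 = 11; aux=3
v=7: >2, count = 11+7 = 18; aux=4
v=9: >2, count = 18+9 = 27; aux=5
v=13: >2, count = 27+13 = 40; aux=6
v=1: not >2; aux=7
v=9: >2, count = 40+9 = 49; aux=8
v=14: >2, count = 49+14 = 63; aux=9
v=11: >2, count = 63+11 = 74; aux=10
count*aux = 74*10 = 740

740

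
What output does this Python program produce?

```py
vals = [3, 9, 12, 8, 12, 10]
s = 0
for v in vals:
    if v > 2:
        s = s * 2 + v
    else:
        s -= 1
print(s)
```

402

v=3: >2, s = 0*2+3 = 3
v=9: >2, s = 3*2+9 = 15
v=12: >2, s = 15*2+12 = 42
v=8: >2, s = 42*2+8 = 92
v=12: >2, s = 92*2+12 = 196
v=10: >2, s = 196*2+10 = 402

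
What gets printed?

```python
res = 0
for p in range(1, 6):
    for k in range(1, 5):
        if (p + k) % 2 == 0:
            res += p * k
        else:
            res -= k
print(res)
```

46

p=1,k=1: even sum, res = 0+1 = 1
p=1,k=2: odd sum, res = 1-2 = -1
p=1,k=3: even sum, res = (-1)+3 = 2
p=1,k=4: odd sum, res = 2-4 = -2
p=2,k=1: odd sum, res = (-2)-1 = -3
p=2,k=2: even sum, res = (-3)+4 = 1
p=2,k=3: odd sum, res = 1-3 = -2
p=2,k=4: even sum, res = (-2)+8 = 6
p=3,k=1: even sum, res = 6+3 = 9
p=3,k=2: odd sum, res = 9-2 = 7
p=3,k=3: even sum, res = 7+9 = 16
p=3,k=4: odd sum, res = 16-4 = 12
p=4,k=1: odd sum, res = 12-1 = 11
p=4,k=2: even sum, res = 11+8 = 19
p=4,k=3: odd sum, res = 19-3 = 16
p=4,k=4: even sum, res = 16+16 = 32
p=5,k=1: even sum, res = 32+5 = 37
p=5,k=2: odd sum, res = 37-2 = 35
p=5,k=3: even sum, res = 35+15 = 50
p=5,k=4: odd sum, res = 50-4 = 46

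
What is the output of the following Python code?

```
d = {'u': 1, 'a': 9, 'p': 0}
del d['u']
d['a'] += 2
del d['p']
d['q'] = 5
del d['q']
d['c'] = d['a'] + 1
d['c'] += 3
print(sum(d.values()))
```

del 'u' → {'a': 9, 'p': 0}
d['a'] = 9+2 = 11 → {'a': 11, 'p': 0}
del 'p' → {'a': 11}
d['q'] = 5 → {'a': 11, 'q': 5}
del 'q' → {'a': 11}
d['c'] = d['a']+1 = 12 → {'a': 11, 'c': 12}
d['c'] = 12+3 = 15 → {'a': 11, 'c': 15}
sum of values = 26

26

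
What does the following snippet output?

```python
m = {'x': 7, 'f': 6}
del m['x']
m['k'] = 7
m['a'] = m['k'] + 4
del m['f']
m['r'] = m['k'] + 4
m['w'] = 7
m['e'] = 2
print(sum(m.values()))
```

del 'x' → {'f': 6}
m['k'] = 7 → {'f': 6, 'k': 7}
m['a'] = m['k']+4 = 11 → {'f': 6, 'k': 7, 'a': 11}
del 'f' → {'k': 7, 'a': 11}
m['r'] = m['k']+4 = 11 → {'k': 7, 'a': 11, 'r': 11}
m['w'] = 7 → {'k': 7, 'a': 11, 'r': 11, 'w': 7}
m['e'] = 2 → {'k': 7, 'a': 11, 'r': 11, 'w': 7, 'e': 2}
sum of values = 38

38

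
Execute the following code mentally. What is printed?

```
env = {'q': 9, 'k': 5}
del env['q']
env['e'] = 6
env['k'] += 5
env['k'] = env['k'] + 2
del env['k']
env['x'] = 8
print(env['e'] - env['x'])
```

-2

del 'q' → {'k': 5}
env['e'] = 6 → {'k': 5, 'e': 6}
env['k'] = 5+5 = 10 → {'k': 10, 'e': 6}
env['k'] = env['k']+2 = 12 → {'k': 12, 'e': 6}
del 'k' → {'e': 6}
env['x'] = 8 → {'e': 6, 'x': 8}
env['e']-env['x'] = 6-8 = -2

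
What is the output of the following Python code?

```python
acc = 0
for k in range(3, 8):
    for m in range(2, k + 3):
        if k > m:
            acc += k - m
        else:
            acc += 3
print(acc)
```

k=3,m=2: 3>2, acc = 0+1 = 1
k=3,m=3: not 3>3, acc = 1+3 = 4
k=3,m=4: not 3>4, acc = 4+3 = 7
k=3,m=5: not 3>5, acc = 7+3 = 10
k=4,m=2: 4>2, acc = 10+2 = 12
k=4,m=3: 4>3, acc = 12+1 = 13
k=4,m=4: not 4>4, acc = 13+3 = 16
k=4,m=5: not 4>5, acc = 16+3 = 19
k=4,m=6: not 4>6, acc = 19+3 = 22
k=5,m=2: 5>2, acc = 22+3 = 25
k=5,m=3: 5>3, acc = 25+2 = 27
k=5,m=4: 5>4, acc = 27+1 = 28
k=5,m=5: not 5>5, acc = 28+3 = 31
k=5,m=6: not 5>6, acc = 31+3 = 34
k=5,m=7: not 5>7, acc = 34+3 = 37
k=6,m=2: 6>2, acc = 37+4 = 41
k=6,m=3: 6>3, acc = 41+3 = 44
k=6,m=4: 6>4, acc = 44+2 = 46
k=6,m=5: 6>5, acc = 46+1 = 47
k=6,m=6: not 6>6, acc = 47+3 = 50
k=6,m=7: not 6>7, acc = 50+3 = 53
k=6,m=8: not 6>8, acc = 53+3 = 56
k=7,m=2: 7>2, acc = 56+5 = 61
k=7,m=3: 7>3, acc = 61+4 = 65
k=7,m=4: 7>4, acc = 65+3 = 68
k=7,m=5: 7>5, acc = 68+2 = 70
k=7,m=6: 7>6, acc = 70+1 = 71
k=7,m=7: not 7>7, acc = 71+3 = 74
k=7,m=8: not 7>8, acc = 74+3 = 77
k=7,m=9: not 7>9, acc = 77+3 = 80

80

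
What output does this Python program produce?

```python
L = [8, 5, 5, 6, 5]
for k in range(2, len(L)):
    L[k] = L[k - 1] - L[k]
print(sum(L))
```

-4

k=2: L[2] = 5-5 = 0 → [8, 5, 0, 6, 5]
k=3: L[3] = 0-6 = -6 → [8, 5, 0, -6, 5]
k=4: L[4] = (-6)-5 = -11 → [8, 5, 0, -6, -11]
sum = -4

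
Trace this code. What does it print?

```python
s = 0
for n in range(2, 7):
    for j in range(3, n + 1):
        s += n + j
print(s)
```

90

n=3,j=3: s = 0+6 = 6
n=4,j=3: s = 6+7 = 13
n=4,j=4: s = 13+8 = 21
n=5,j=3: s = 21+8 = 29
n=5,j=4: s = 29+9 = 38
n=5,j=5: s = 38+10 = 48
n=6,j=3: s = 48+9 = 57
n=6,j=4: s = 57+10 = 67
n=6,j=5: s = 67+11 = 78
n=6,j=6: s = 78+12 = 90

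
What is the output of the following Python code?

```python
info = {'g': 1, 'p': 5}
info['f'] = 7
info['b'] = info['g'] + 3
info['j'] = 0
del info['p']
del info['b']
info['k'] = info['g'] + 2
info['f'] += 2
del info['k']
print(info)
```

info['f'] = 7 → {'g': 1, 'p': 5, 'f': 7}
info['b'] = info['g']+3 = 4 → {'g': 1, 'p': 5, 'f': 7, 'b': 4}
info['j'] = 0 → {'g': 1, 'p': 5, 'f': 7, 'b': 4, 'j': 0}
del 'p' → {'g': 1, 'f': 7, 'b': 4, 'j': 0}
del 'b' → {'g': 1, 'f': 7, 'j': 0}
info['k'] = info['g']+2 = 3 → {'g': 1, 'f': 7, 'j': 0, 'k': 3}
info['f'] = 7+2 = 9 → {'g': 1, 'f': 9, 'j': 0, 'k': 3}
del 'k' → {'g': 1, 'f': 9, 'j': 0}

{'g': 1, 'f': 9, 'j': 0}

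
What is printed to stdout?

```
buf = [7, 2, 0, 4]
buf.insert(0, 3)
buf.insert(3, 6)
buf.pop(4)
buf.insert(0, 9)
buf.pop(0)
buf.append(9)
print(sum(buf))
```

31

insert 3 at 0 → [3, 7, 2, 0, 4]
insert 6 at 3 → [3, 7, 2, 6, 0, 4]
pop(4) removes 0 → [3, 7, 2, 6, 4]
insert 9 at 0 → [9, 3, 7, 2, 6, 4]
pop(0) removes 9 → [3, 7, 2, 6, 4]
append 9 → [3, 7, 2, 6, 4, 9]
sum = 31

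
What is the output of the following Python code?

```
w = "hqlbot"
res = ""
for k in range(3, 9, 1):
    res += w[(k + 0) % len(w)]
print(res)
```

bothql

k=3: add w[3]='b' → 'b'
k=4: add w[4]='o' → 'bo'
k=5: add w[5]='t' → 'bot'
k=6: add w[0]='h' → 'both'
k=7: add w[1]='q' → 'bothq'
k=8: add w[2]='l' → 'bothql'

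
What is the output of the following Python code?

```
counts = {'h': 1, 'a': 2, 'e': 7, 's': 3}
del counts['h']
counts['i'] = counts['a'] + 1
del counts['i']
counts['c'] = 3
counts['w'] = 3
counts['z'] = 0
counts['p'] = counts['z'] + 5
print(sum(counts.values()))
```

del 'h' → {'a': 2, 'e': 7, 's': 3}
counts['i'] = counts['a']+1 = 3 → {'a': 2, 'e': 7, 's': 3, 'i': 3}
del 'i' → {'a': 2, 'e': 7, 's': 3}
counts['c'] = 3 → {'a': 2, 'e': 7, 's': 3, 'c': 3}
counts['w'] = 3 → {'a': 2, 'e': 7, 's': 3, 'c': 3, 'w': 3}
counts['z'] = 0 → {'a': 2, 'e': 7, 's': 3, 'c': 3, 'w': 3, 'z': 0}
counts['p'] = counts['z']+5 = 5 → {'a': 2, 'e': 7, 's': 3, 'c': 3, 'w': 3, 'z': 0, 'p': 5}
sum of values = 23

23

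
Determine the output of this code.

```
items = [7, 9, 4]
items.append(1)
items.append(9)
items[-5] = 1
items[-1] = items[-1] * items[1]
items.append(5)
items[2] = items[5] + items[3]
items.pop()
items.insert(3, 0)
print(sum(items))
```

98

append 1 → [7, 9, 4, 1]
append 9 → [7, 9, 4, 1, 9]
items[-5] = 1 → [1, 9, 4, 1, 9]
items[-1] = items[-1]*items[1] = 9*9 = 81 → [1, 9, 4, 1, 81]
append 5 → [1, 9, 4, 1, 81, 5]
items[2] = items[5]+items[3] = 5+1 = 6 → [1, 9, 6, 1, 81, 5]
pop() removes 5 → [1, 9, 6, 1, 81]
insert 0 at 3 → [1, 9, 6, 0, 1, 81]
sum = 98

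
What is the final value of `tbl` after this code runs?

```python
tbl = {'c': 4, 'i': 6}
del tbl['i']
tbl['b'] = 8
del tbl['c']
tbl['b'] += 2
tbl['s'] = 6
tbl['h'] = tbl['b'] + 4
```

del 'i' → {'c': 4}
tbl['b'] = 8 → {'c': 4, 'b': 8}
del 'c' → {'b': 8}
tbl['b'] = 8+2 = 10 → {'b': 10}
tbl['s'] = 6 → {'b': 10, 's': 6}
tbl['h'] = tbl['b']+4 = 14 → {'b': 10, 's': 6, 'h': 14}

{'b': 10, 's': 6, 'h': 14}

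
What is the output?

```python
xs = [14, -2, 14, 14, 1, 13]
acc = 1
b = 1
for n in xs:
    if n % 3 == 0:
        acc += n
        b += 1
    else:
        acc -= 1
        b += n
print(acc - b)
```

-60

n=14: not %3==0, acc = 1-1 = 0; b=15
n=-2: not %3==0, acc = 0-1 = -1; b=13
n=14: not %3==0, acc = (-1)-1 = -2; b=27
n=14: not %3==0, acc = (-2)-1 = -3; b=41
n=1: not %3==0, acc = (-3)-1 = -4; b=42
n=13: not %3==0, acc = (-4)-1 = -5; b=55
acc-b = (-5)-55 = -60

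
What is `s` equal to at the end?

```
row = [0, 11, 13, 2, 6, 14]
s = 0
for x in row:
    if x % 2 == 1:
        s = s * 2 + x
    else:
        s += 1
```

x=0: not odd, s = 0+1 = 1
x=11: odd, s = 1*2+11 = 13
x=13: odd, s = 13*2+13 = 39
x=2: not odd, s = 39+1 = 40
x=6: not odd, s = 40+1 = 41
x=14: not odd, s = 41+1 = 42

42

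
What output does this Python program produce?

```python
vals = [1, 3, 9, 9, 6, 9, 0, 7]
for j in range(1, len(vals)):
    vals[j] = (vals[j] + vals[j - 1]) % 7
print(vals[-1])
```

j=1: vals[1] = (3+1)%7 = 4 → [1, 4, 9, 9, 6, 9, 0, 7]
j=2: vals[2] = (9+4)%7 = 6 → [1, 4, 6, 9, 6, 9, 0, 7]
j=3: vals[3] = (9+6)%7 = 1 → [1, 4, 6, 1, 6, 9, 0, 7]
j=4: vals[4] = (6+1)%7 = 0 → [1, 4, 6, 1, 0, 9, 0, 7]
j=5: vals[5] = (9+0)%7 = 2 → [1, 4, 6, 1, 0, 2, 0, 7]
j=6: vals[6] = (0+2)%7 = 2 → [1, 4, 6, 1, 0, 2, 2, 7]
j=7: vals[7] = (7+2)%7 = 2 → [1, 4, 6, 1, 0, 2, 2, 2]

2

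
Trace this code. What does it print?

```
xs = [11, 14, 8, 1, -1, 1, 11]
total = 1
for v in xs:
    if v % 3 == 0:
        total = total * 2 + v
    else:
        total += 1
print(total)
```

v=11: not %3==0, total = 1+1 = 2
v=14: not %3==0, total = 2+1 = 3
v=8: not %3==0, total = 3+1 = 4
v=1: not %3==0, total = 4+1 = 5
v=-1: not %3==0, total = 5+1 = 6
v=1: not %3==0, total = 6+1 = 7
v=11: not %3==0, total = 7+1 = 8

8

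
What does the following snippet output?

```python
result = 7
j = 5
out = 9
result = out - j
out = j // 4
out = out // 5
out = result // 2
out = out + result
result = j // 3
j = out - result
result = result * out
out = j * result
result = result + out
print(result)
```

36

result = 9-5 = 4
out = 5//4 = 1
out = 1//5 = 0
out = 4//2 = 2
out = 2+4 = 6
result = 5//3 = 1
j = 6-1 = 5
result = 1*6 = 6
out = 5*6 = 30
result = 6+30 = 36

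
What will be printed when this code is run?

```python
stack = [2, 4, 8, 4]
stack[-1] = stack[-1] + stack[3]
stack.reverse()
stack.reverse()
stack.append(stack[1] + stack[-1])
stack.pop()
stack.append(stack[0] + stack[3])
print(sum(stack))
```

32

stack[-1] = stack[-1]+stack[3] = 4+4 = 8 → [2, 4, 8, 8]
reverse → [8, 8, 4, 2]
reverse → [2, 4, 8, 8]
append stack[1]+stack[-1] = 4+8 = 12 → [2, 4, 8, 8, 12]
pop() removes 12 → [2, 4, 8, 8]
append stack[0]+stack[3] = 2+8 = 10 → [2, 4, 8, 8, 10]
sum = 32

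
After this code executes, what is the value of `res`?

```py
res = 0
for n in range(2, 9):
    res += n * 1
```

n=2: res = 0+2*1 = 2
n=3: res = 2+3*1 = 5
n=4: res = 5+4*1 = 9
n=5: res = 9+5*1 = 14
n=6: res = 14+6*1 = 20
n=7: res = 20+7*1 = 27
n=8: res = 27+8*1 = 35

35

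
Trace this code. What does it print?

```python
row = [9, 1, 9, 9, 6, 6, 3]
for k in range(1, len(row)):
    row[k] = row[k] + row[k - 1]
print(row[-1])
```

k=1: row[1] = 1+9 = 10 → [9, 10, 9, 9, 6, 6, 3]
k=2: row[2] = 9+10 = 19 → [9, 10, 19, 9, 6, 6, 3]
k=3: row[3] = 9+19 = 28 → [9, 10, 19, 28, 6, 6, 3]
k=4: row[4] = 6+28 = 34 → [9, 10, 19, 28, 34, 6, 3]
k=5: row[5] = 6+34 = 40 → [9, 10, 19, 28, 34, 40, 3]
k=6: row[6] = 3+40 = 43 → [9, 10, 19, 28, 34, 40, 43]

43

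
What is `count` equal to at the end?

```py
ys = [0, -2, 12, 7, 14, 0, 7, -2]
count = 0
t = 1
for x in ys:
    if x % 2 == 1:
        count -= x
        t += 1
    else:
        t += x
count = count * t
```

-350

x=0: not odd; t=1
x=-2: not odd; t=-1
x=12: not odd; t=11
x=7: odd, count = 0-7 = -7; t=12
x=14: not odd; t=26
x=0: not odd; t=26
x=7: odd, count = (-7)-7 = -14; t=27
x=-2: not odd; t=25
count*t = (-14)*25 = -350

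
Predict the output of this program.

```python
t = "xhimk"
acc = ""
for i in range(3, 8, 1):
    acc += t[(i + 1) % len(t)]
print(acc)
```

i=3: add t[4]='k' → 'k'
i=4: add t[0]='x' → 'kx'
i=5: add t[1]='h' → 'kxh'
i=6: add t[2]='i' → 'kxhi'
i=7: add t[3]='m' → 'kxhim'

kxhim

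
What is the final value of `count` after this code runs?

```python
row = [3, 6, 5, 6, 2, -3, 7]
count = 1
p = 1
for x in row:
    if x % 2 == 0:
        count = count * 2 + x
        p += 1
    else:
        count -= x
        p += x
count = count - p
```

x=3: not even, count = 1-3 = -2; p=4
x=6: even, count = (-2)*2+6 = 2; p=5
x=5: not even, count = 2-5 = -3; p=10
x=6: even, count = (-3)*2+6 = 0; p=11
x=2: even, count = 0*2+2 = 2; p=12
x=-3: not even, count = 2-(-3) = 5; p=9
x=7: not even, count = 5-7 = -2; p=16
count-p = (-2)-16 = -18

-18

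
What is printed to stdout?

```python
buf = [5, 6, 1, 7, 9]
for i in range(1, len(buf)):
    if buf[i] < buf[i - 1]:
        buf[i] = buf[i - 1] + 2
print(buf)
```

i=1: 6>=5, unchanged → [5, 6, 1, 7, 9]
i=2: 1<6, buf[2] = 6+2 = 8 → [5, 6, 8, 7, 9]
i=3: 7<8, buf[3] = 8+2 = 10 → [5, 6, 8, 10, 9]
i=4: 9<10, buf[4] = 10+2 = 12 → [5, 6, 8, 10, 12]

[5, 6, 8, 10, 12]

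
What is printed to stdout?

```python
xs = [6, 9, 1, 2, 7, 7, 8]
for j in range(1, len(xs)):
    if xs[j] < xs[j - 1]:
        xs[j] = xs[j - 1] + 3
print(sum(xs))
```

105

j=1: 9>=6, unchanged → [6, 9, 1, 2, 7, 7, 8]
j=2: 1<9, xs[2] = 9+3 = 12 → [6, 9, 12, 2, 7, 7, 8]
j=3: 2<12, xs[3] = 12+3 = 15 → [6, 9, 12, 15, 7, 7, 8]
j=4: 7<15, xs[4] = 15+3 = 18 → [6, 9, 12, 15, 18, 7, 8]
j=5: 7<18, xs[5] = 18+3 = 21 → [6, 9, 12, 15, 18, 21, 8]
j=6: 8<21, xs[6] = 21+3 = 24 → [6, 9, 12, 15, 18, 21, 24]
sum = 105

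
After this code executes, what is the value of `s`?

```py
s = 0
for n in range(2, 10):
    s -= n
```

n=2: s = 0-2 = -2
n=3: s = (-2)-3 = -5
n=4: s = (-5)-4 = -9
n=5: s = (-9)-5 = -14
n=6: s = (-14)-6 = -20
n=7: s = (-20)-7 = -27
n=8: s = (-27)-8 = -35
n=9: s = (-35)-9 = -44

-44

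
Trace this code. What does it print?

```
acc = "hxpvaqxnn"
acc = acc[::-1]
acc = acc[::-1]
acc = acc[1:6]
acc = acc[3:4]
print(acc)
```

reverse → 'nnxqavpxh'
reverse → 'hxpvaqxnn'
slice [1:6] → 'xpvaq'
slice [3:4] → 'a'

a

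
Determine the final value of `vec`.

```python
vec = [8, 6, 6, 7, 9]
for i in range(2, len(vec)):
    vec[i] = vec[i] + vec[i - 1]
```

i=2: vec[2] = 6+6 = 12 → [8, 6, 12, 7, 9]
i=3: vec[3] = 7+12 = 19 → [8, 6, 12, 19, 9]
i=4: vec[4] = 9+19 = 28 → [8, 6, 12, 19, 28]

[8, 6, 12, 19, 28]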